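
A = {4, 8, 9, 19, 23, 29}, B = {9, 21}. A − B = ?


A \ B = elements in A but not in B
A = {4, 8, 9, 19, 23, 29}
B = {9, 21}
Remove from A any elements in B
A \ B = {4, 8, 19, 23, 29}

A \ B = {4, 8, 19, 23, 29}


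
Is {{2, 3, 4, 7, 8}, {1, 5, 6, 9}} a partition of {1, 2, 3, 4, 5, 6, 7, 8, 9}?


A partition requires: (1) non-empty parts, (2) pairwise disjoint, (3) union = U
Parts: {2, 3, 4, 7, 8}, {1, 5, 6, 9}
Union of parts: {1, 2, 3, 4, 5, 6, 7, 8, 9}
U = {1, 2, 3, 4, 5, 6, 7, 8, 9}
All non-empty? True
Pairwise disjoint? True
Covers U? True

Yes, valid partition


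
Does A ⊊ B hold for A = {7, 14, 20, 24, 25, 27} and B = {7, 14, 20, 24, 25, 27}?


A ⊂ B requires: A ⊆ B AND A ≠ B.
A ⊆ B? Yes
A = B? Yes
A = B, so A is not a PROPER subset.

No, A is not a proper subset of B


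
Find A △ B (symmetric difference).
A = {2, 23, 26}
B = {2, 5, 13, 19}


A △ B = (A \ B) ∪ (B \ A) = elements in exactly one of A or B
A \ B = {23, 26}
B \ A = {5, 13, 19}
A △ B = {5, 13, 19, 23, 26}

A △ B = {5, 13, 19, 23, 26}


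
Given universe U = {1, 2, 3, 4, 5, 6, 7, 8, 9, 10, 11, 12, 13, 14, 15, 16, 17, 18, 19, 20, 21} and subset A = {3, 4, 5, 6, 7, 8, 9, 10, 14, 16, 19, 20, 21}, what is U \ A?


Aᶜ = U \ A = elements in U but not in A
U = {1, 2, 3, 4, 5, 6, 7, 8, 9, 10, 11, 12, 13, 14, 15, 16, 17, 18, 19, 20, 21}
A = {3, 4, 5, 6, 7, 8, 9, 10, 14, 16, 19, 20, 21}
Aᶜ = {1, 2, 11, 12, 13, 15, 17, 18}

Aᶜ = {1, 2, 11, 12, 13, 15, 17, 18}


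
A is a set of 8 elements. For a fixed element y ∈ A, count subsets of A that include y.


Subsets of A containing y correspond to subsets of A \ {y}, which has 7 elements.
Count = 2^(n-1) = 2^7
= 128

Number of subsets containing y = 128


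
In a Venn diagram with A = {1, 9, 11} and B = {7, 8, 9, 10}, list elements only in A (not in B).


A = {1, 9, 11}
B = {7, 8, 9, 10}
Region: only in A (not in B)
Elements: {1, 11}

Elements only in A (not in B): {1, 11}


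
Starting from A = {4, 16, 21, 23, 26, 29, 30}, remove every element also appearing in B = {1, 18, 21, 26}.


A \ B = elements in A but not in B
A = {4, 16, 21, 23, 26, 29, 30}
B = {1, 18, 21, 26}
Remove from A any elements in B
A \ B = {4, 16, 23, 29, 30}

A \ B = {4, 16, 23, 29, 30}


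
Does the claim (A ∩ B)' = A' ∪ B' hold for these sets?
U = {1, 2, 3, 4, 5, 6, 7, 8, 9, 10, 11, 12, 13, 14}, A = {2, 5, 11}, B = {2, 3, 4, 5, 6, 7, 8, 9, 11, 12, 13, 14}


LHS: A ∩ B = {2, 5, 11}
(A ∩ B)' = U \ (A ∩ B) = {1, 3, 4, 6, 7, 8, 9, 10, 12, 13, 14}
A' = {1, 3, 4, 6, 7, 8, 9, 10, 12, 13, 14}, B' = {1, 10}
Claimed RHS: A' ∪ B' = {1, 3, 4, 6, 7, 8, 9, 10, 12, 13, 14}
Identity is VALID: LHS = RHS = {1, 3, 4, 6, 7, 8, 9, 10, 12, 13, 14} ✓

Identity is valid. (A ∩ B)' = A' ∪ B' = {1, 3, 4, 6, 7, 8, 9, 10, 12, 13, 14}


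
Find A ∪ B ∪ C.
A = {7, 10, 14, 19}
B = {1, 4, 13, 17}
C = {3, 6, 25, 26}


A ∪ B = {1, 4, 7, 10, 13, 14, 17, 19}
(A ∪ B) ∪ C = {1, 3, 4, 6, 7, 10, 13, 14, 17, 19, 25, 26}

A ∪ B ∪ C = {1, 3, 4, 6, 7, 10, 13, 14, 17, 19, 25, 26}


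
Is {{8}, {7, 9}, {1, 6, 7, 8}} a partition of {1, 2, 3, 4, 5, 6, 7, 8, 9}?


A partition requires: (1) non-empty parts, (2) pairwise disjoint, (3) union = U
Parts: {8}, {7, 9}, {1, 6, 7, 8}
Union of parts: {1, 6, 7, 8, 9}
U = {1, 2, 3, 4, 5, 6, 7, 8, 9}
All non-empty? True
Pairwise disjoint? False
Covers U? False

No, not a valid partition


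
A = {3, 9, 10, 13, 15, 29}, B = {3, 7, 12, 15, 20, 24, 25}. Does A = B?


Two sets are equal iff they have exactly the same elements.
A = {3, 9, 10, 13, 15, 29}
B = {3, 7, 12, 15, 20, 24, 25}
Differences: {7, 9, 10, 12, 13, 20, 24, 25, 29}
A ≠ B

No, A ≠ B


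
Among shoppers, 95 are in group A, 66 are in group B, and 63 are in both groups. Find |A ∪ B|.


|A ∪ B| = |A| + |B| - |A ∩ B|
= 95 + 66 - 63
= 98

|A ∪ B| = 98


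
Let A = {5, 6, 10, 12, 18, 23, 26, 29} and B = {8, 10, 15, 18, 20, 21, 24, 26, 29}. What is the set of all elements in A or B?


A ∪ B = all elements in A or B (or both)
A = {5, 6, 10, 12, 18, 23, 26, 29}
B = {8, 10, 15, 18, 20, 21, 24, 26, 29}
A ∪ B = {5, 6, 8, 10, 12, 15, 18, 20, 21, 23, 24, 26, 29}

A ∪ B = {5, 6, 8, 10, 12, 15, 18, 20, 21, 23, 24, 26, 29}


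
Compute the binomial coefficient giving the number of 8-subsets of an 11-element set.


C(n,k) = n! / (k!(n-k)!)
C(11,8) = 11! / (8!3!)
= 165

C(11,8) = 165


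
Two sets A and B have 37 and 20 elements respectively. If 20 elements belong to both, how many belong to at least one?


|A ∪ B| = |A| + |B| - |A ∩ B|
= 37 + 20 - 20
= 37

|A ∪ B| = 37


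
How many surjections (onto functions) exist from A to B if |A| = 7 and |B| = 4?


n = |A| = 7, k = |B| = 4. Surjections via inclusion-exclusion:
S(n,k) = Σ(-1)^i × C(k,i) × (k-i)^n, i=0 to k
i=0: (-1)^0×C(4,0)×4^7 = 16384
i=1: (-1)^1×C(4,1)×3^7 = -8748
i=2: (-1)^2×C(4,2)×2^7 = 768
i=3: (-1)^3×C(4,3)×1^7 = -4
i=4: (-1)^4×C(4,4)×0^7 = 0
Total = 8400

Number of surjections = 8400


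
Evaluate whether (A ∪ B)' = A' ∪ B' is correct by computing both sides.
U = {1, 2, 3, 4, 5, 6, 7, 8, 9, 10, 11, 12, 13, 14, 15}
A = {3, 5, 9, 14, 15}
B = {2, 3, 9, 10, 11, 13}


LHS: A ∪ B = {2, 3, 5, 9, 10, 11, 13, 14, 15}
(A ∪ B)' = U \ (A ∪ B) = {1, 4, 6, 7, 8, 12}
A' = {1, 2, 4, 6, 7, 8, 10, 11, 12, 13}, B' = {1, 4, 5, 6, 7, 8, 12, 14, 15}
Claimed RHS: A' ∪ B' = {1, 2, 4, 5, 6, 7, 8, 10, 11, 12, 13, 14, 15}
Identity is INVALID: LHS = {1, 4, 6, 7, 8, 12} but the RHS claimed here equals {1, 2, 4, 5, 6, 7, 8, 10, 11, 12, 13, 14, 15}. The correct form is (A ∪ B)' = A' ∩ B'.

Identity is invalid: (A ∪ B)' = {1, 4, 6, 7, 8, 12} but A' ∪ B' = {1, 2, 4, 5, 6, 7, 8, 10, 11, 12, 13, 14, 15}. The correct De Morgan law is (A ∪ B)' = A' ∩ B'.


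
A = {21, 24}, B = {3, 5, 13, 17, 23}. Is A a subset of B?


A ⊆ B means every element of A is in B.
Elements in A not in B: {21, 24}
So A ⊄ B.

No, A ⊄ B


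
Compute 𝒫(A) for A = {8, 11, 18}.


|A| = 3, so |P(A)| = 2^3 = 8
Enumerate subsets by cardinality (0 to 3):
∅, {8}, {11}, {18}, {8, 11}, {8, 18}, {11, 18}, {8, 11, 18}

P(A) has 8 subsets: ∅, {8}, {11}, {18}, {8, 11}, {8, 18}, {11, 18}, {8, 11, 18}


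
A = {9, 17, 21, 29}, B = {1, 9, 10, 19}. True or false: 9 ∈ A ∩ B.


A = {9, 17, 21, 29}, B = {1, 9, 10, 19}
A ∩ B = elements in both A and B
A ∩ B = {9}
Checking if 9 ∈ A ∩ B
9 is in A ∩ B → True

9 ∈ A ∩ B


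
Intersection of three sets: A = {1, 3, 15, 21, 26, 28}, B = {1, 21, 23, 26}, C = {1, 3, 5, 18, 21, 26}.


A ∩ B = {1, 21, 26}
(A ∩ B) ∩ C = {1, 21, 26}

A ∩ B ∩ C = {1, 21, 26}


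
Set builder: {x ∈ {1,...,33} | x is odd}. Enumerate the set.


Checking each candidate:
Condition: odd numbers in {1,...,33}
Result = {1, 3, 5, 7, 9, 11, 13, 15, 17, 19, 21, 23, 25, 27, 29, 31, 33}

{1, 3, 5, 7, 9, 11, 13, 15, 17, 19, 21, 23, 25, 27, 29, 31, 33}


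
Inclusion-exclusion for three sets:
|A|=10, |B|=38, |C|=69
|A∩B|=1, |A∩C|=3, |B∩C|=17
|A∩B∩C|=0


|A∪B∪C| = |A|+|B|+|C| - |A∩B|-|A∩C|-|B∩C| + |A∩B∩C|
= 10+38+69 - 1-3-17 + 0
= 117 - 21 + 0
= 96

|A ∪ B ∪ C| = 96


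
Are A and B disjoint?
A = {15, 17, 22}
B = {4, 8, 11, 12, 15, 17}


Disjoint means A ∩ B = ∅.
A ∩ B = {15, 17}
A ∩ B ≠ ∅, so A and B are NOT disjoint.

No, A and B are not disjoint (A ∩ B = {15, 17})


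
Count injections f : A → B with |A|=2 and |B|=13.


An injection sends each of |A| = 2 inputs to a distinct output in B.
# injections = |B|·(|B|-1)·…·(|B|-|A|+1) = 13! / (13 - 2)!
= 13 × 12
= 156

Number of injections = 156


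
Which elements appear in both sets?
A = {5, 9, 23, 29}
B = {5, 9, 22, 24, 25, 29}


A ∩ B = elements in both A and B
A = {5, 9, 23, 29}
B = {5, 9, 22, 24, 25, 29}
A ∩ B = {5, 9, 29}

A ∩ B = {5, 9, 29}


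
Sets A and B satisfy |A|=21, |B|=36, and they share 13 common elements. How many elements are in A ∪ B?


|A ∪ B| = |A| + |B| - |A ∩ B|
= 21 + 36 - 13
= 44

|A ∪ B| = 44


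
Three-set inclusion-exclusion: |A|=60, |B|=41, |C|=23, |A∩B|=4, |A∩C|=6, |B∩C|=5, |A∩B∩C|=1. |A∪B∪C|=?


|A∪B∪C| = |A|+|B|+|C| - |A∩B|-|A∩C|-|B∩C| + |A∩B∩C|
= 60+41+23 - 4-6-5 + 1
= 124 - 15 + 1
= 110

|A ∪ B ∪ C| = 110


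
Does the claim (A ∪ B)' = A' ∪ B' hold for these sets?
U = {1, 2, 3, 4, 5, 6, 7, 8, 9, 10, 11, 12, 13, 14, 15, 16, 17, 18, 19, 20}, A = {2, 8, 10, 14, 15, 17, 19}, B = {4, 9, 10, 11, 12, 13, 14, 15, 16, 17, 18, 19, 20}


LHS: A ∪ B = {2, 4, 8, 9, 10, 11, 12, 13, 14, 15, 16, 17, 18, 19, 20}
(A ∪ B)' = U \ (A ∪ B) = {1, 3, 5, 6, 7}
A' = {1, 3, 4, 5, 6, 7, 9, 11, 12, 13, 16, 18, 20}, B' = {1, 2, 3, 5, 6, 7, 8}
Claimed RHS: A' ∪ B' = {1, 2, 3, 4, 5, 6, 7, 8, 9, 11, 12, 13, 16, 18, 20}
Identity is INVALID: LHS = {1, 3, 5, 6, 7} but the RHS claimed here equals {1, 2, 3, 4, 5, 6, 7, 8, 9, 11, 12, 13, 16, 18, 20}. The correct form is (A ∪ B)' = A' ∩ B'.

Identity is invalid: (A ∪ B)' = {1, 3, 5, 6, 7} but A' ∪ B' = {1, 2, 3, 4, 5, 6, 7, 8, 9, 11, 12, 13, 16, 18, 20}. The correct De Morgan law is (A ∪ B)' = A' ∩ B'.


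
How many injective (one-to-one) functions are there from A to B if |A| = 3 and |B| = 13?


An injection sends each of |A| = 3 inputs to a distinct output in B.
# injections = |B|·(|B|-1)·…·(|B|-|A|+1) = 13! / (13 - 3)!
= 13 × 12 × 11
= 1716

Number of injections = 1716


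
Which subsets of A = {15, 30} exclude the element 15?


A subset of A that omits 15 is a subset of A \ {15}, so there are 2^(n-1) = 2^1 = 2 of them.
Subsets excluding 15: ∅, {30}

Subsets excluding 15 (2 total): ∅, {30}


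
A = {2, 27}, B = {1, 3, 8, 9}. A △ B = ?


A △ B = (A \ B) ∪ (B \ A) = elements in exactly one of A or B
A \ B = {2, 27}
B \ A = {1, 3, 8, 9}
A △ B = {1, 2, 3, 8, 9, 27}

A △ B = {1, 2, 3, 8, 9, 27}


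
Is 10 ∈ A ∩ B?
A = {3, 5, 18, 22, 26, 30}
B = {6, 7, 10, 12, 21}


A = {3, 5, 18, 22, 26, 30}, B = {6, 7, 10, 12, 21}
A ∩ B = elements in both A and B
A ∩ B = ∅
Checking if 10 ∈ A ∩ B
10 is not in A ∩ B → False

10 ∉ A ∩ B


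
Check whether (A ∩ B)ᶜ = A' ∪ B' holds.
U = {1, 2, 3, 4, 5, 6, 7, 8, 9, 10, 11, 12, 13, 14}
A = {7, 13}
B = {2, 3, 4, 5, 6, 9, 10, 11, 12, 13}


LHS: A ∩ B = {13}
(A ∩ B)' = U \ (A ∩ B) = {1, 2, 3, 4, 5, 6, 7, 8, 9, 10, 11, 12, 14}
A' = {1, 2, 3, 4, 5, 6, 8, 9, 10, 11, 12, 14}, B' = {1, 7, 8, 14}
Claimed RHS: A' ∪ B' = {1, 2, 3, 4, 5, 6, 7, 8, 9, 10, 11, 12, 14}
Identity is VALID: LHS = RHS = {1, 2, 3, 4, 5, 6, 7, 8, 9, 10, 11, 12, 14} ✓

Identity is valid. (A ∩ B)' = A' ∪ B' = {1, 2, 3, 4, 5, 6, 7, 8, 9, 10, 11, 12, 14}


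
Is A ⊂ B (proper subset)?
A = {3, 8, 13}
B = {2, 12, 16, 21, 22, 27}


A ⊂ B requires: A ⊆ B AND A ≠ B.
A ⊆ B? No
A ⊄ B, so A is not a proper subset.

No, A is not a proper subset of B


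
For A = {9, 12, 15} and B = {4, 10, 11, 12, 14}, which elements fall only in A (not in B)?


A = {9, 12, 15}
B = {4, 10, 11, 12, 14}
Region: only in A (not in B)
Elements: {9, 15}

Elements only in A (not in B): {9, 15}


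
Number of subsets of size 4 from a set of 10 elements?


C(n,k) = n! / (k!(n-k)!)
C(10,4) = 10! / (4!6!)
= 210

C(10,4) = 210


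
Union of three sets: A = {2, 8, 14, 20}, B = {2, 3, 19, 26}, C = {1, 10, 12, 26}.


A ∪ B = {2, 3, 8, 14, 19, 20, 26}
(A ∪ B) ∪ C = {1, 2, 3, 8, 10, 12, 14, 19, 20, 26}

A ∪ B ∪ C = {1, 2, 3, 8, 10, 12, 14, 19, 20, 26}


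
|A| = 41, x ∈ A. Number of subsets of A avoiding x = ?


Subsets of A avoiding x are subsets of A \ {x}, which has 40 elements.
Count = 2^(n-1) = 2^40
= 1099511627776

Number of subsets avoiding x = 1099511627776


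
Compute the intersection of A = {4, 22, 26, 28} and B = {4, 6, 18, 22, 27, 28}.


A ∩ B = elements in both A and B
A = {4, 22, 26, 28}
B = {4, 6, 18, 22, 27, 28}
A ∩ B = {4, 22, 28}

A ∩ B = {4, 22, 28}


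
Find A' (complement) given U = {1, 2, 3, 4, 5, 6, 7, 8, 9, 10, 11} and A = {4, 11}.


Aᶜ = U \ A = elements in U but not in A
U = {1, 2, 3, 4, 5, 6, 7, 8, 9, 10, 11}
A = {4, 11}
Aᶜ = {1, 2, 3, 5, 6, 7, 8, 9, 10}

Aᶜ = {1, 2, 3, 5, 6, 7, 8, 9, 10}


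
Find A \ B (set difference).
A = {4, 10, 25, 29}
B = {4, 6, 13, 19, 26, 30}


A \ B = elements in A but not in B
A = {4, 10, 25, 29}
B = {4, 6, 13, 19, 26, 30}
Remove from A any elements in B
A \ B = {10, 25, 29}

A \ B = {10, 25, 29}


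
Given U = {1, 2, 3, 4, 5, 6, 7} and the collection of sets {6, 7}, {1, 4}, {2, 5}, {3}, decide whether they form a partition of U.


A partition requires: (1) non-empty parts, (2) pairwise disjoint, (3) union = U
Parts: {6, 7}, {1, 4}, {2, 5}, {3}
Union of parts: {1, 2, 3, 4, 5, 6, 7}
U = {1, 2, 3, 4, 5, 6, 7}
All non-empty? True
Pairwise disjoint? True
Covers U? True

Yes, valid partition


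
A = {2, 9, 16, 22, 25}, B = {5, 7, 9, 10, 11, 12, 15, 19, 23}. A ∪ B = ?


A ∪ B = all elements in A or B (or both)
A = {2, 9, 16, 22, 25}
B = {5, 7, 9, 10, 11, 12, 15, 19, 23}
A ∪ B = {2, 5, 7, 9, 10, 11, 12, 15, 16, 19, 22, 23, 25}

A ∪ B = {2, 5, 7, 9, 10, 11, 12, 15, 16, 19, 22, 23, 25}


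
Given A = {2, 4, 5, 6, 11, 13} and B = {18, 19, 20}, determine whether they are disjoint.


Disjoint means A ∩ B = ∅.
A ∩ B = ∅
A ∩ B = ∅, so A and B are disjoint.

Yes, A and B are disjoint


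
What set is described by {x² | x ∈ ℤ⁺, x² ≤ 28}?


Checking each candidate:
Condition: positive perfect squares ≤ 28
Result = {1, 4, 9, 16, 25}

{1, 4, 9, 16, 25}


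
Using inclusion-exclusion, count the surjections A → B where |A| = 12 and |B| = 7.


n = |A| = 12, k = |B| = 7. Surjections via inclusion-exclusion:
S(n,k) = Σ(-1)^i × C(k,i) × (k-i)^n, i=0 to k
i=0: (-1)^0×C(7,0)×7^12 = 13841287201
i=1: (-1)^1×C(7,1)×6^12 = -15237476352
i=2: (-1)^2×C(7,2)×5^12 = 5126953125
i=3: (-1)^3×C(7,3)×4^12 = -587202560
i=4: (-1)^4×C(7,4)×3^12 = 18600435
i=5: (-1)^5×C(7,5)×2^12 = -86016
i=6: (-1)^6×C(7,6)×1^12 = 7
i=7: (-1)^7×C(7,7)×0^12 = 0
Total = 3162075840

Number of surjections = 3162075840


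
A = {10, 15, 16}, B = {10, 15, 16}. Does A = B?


Two sets are equal iff they have exactly the same elements.
A = {10, 15, 16}
B = {10, 15, 16}
Same elements → A = B

Yes, A = B


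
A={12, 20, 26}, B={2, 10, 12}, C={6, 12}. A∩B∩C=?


A ∩ B = {12}
(A ∩ B) ∩ C = {12}

A ∩ B ∩ C = {12}


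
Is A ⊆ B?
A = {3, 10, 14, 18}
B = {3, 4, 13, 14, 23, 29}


A ⊆ B means every element of A is in B.
Elements in A not in B: {10, 18}
So A ⊄ B.

No, A ⊄ B


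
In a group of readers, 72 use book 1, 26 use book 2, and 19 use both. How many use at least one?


|A ∪ B| = |A| + |B| - |A ∩ B|
= 72 + 26 - 19
= 79

|A ∪ B| = 79


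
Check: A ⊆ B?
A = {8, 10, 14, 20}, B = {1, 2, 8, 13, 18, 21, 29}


A ⊆ B means every element of A is in B.
Elements in A not in B: {10, 14, 20}
So A ⊄ B.

No, A ⊄ B


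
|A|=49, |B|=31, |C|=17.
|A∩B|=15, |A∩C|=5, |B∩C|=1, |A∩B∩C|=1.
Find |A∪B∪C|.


|A∪B∪C| = |A|+|B|+|C| - |A∩B|-|A∩C|-|B∩C| + |A∩B∩C|
= 49+31+17 - 15-5-1 + 1
= 97 - 21 + 1
= 77

|A ∪ B ∪ C| = 77


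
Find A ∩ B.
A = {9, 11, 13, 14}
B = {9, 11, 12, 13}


A ∩ B = elements in both A and B
A = {9, 11, 13, 14}
B = {9, 11, 12, 13}
A ∩ B = {9, 11, 13}

A ∩ B = {9, 11, 13}


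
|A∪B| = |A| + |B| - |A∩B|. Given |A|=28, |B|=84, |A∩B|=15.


|A ∪ B| = |A| + |B| - |A ∩ B|
= 28 + 84 - 15
= 97

|A ∪ B| = 97


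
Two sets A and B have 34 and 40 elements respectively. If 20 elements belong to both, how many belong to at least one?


|A ∪ B| = |A| + |B| - |A ∩ B|
= 34 + 40 - 20
= 54

|A ∪ B| = 54


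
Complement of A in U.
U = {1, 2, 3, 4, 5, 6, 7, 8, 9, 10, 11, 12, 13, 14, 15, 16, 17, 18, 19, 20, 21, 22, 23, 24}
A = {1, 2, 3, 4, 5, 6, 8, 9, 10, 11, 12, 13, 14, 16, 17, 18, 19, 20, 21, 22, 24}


Aᶜ = U \ A = elements in U but not in A
U = {1, 2, 3, 4, 5, 6, 7, 8, 9, 10, 11, 12, 13, 14, 15, 16, 17, 18, 19, 20, 21, 22, 23, 24}
A = {1, 2, 3, 4, 5, 6, 8, 9, 10, 11, 12, 13, 14, 16, 17, 18, 19, 20, 21, 22, 24}
Aᶜ = {7, 15, 23}

Aᶜ = {7, 15, 23}


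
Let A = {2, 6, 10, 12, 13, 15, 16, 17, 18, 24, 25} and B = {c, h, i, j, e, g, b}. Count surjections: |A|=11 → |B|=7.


n = |A| = 11, k = |B| = 7. Surjections via inclusion-exclusion:
S(n,k) = Σ(-1)^i × C(k,i) × (k-i)^n, i=0 to k
i=0: (-1)^0×C(7,0)×7^11 = 1977326743
i=1: (-1)^1×C(7,1)×6^11 = -2539579392
i=2: (-1)^2×C(7,2)×5^11 = 1025390625
i=3: (-1)^3×C(7,3)×4^11 = -146800640
i=4: (-1)^4×C(7,4)×3^11 = 6200145
i=5: (-1)^5×C(7,5)×2^11 = -43008
i=6: (-1)^6×C(7,6)×1^11 = 7
i=7: (-1)^7×C(7,7)×0^11 = 0
Total = 322494480

Number of surjections = 322494480


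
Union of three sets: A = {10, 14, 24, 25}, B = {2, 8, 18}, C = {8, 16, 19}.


A ∪ B = {2, 8, 10, 14, 18, 24, 25}
(A ∪ B) ∪ C = {2, 8, 10, 14, 16, 18, 19, 24, 25}

A ∪ B ∪ C = {2, 8, 10, 14, 16, 18, 19, 24, 25}


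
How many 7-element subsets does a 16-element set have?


C(n,k) = n! / (k!(n-k)!)
C(16,7) = 16! / (7!9!)
= 11440

C(16,7) = 11440


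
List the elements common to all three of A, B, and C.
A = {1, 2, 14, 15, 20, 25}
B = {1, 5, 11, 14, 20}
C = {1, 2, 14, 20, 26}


A ∩ B = {1, 14, 20}
(A ∩ B) ∩ C = {1, 14, 20}

A ∩ B ∩ C = {1, 14, 20}


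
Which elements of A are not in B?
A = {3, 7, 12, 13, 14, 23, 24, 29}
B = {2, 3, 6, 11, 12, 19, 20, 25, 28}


A \ B = elements in A but not in B
A = {3, 7, 12, 13, 14, 23, 24, 29}
B = {2, 3, 6, 11, 12, 19, 20, 25, 28}
Remove from A any elements in B
A \ B = {7, 13, 14, 23, 24, 29}

A \ B = {7, 13, 14, 23, 24, 29}


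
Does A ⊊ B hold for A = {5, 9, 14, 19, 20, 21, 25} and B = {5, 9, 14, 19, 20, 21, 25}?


A ⊂ B requires: A ⊆ B AND A ≠ B.
A ⊆ B? Yes
A = B? Yes
A = B, so A is not a PROPER subset.

No, A is not a proper subset of B


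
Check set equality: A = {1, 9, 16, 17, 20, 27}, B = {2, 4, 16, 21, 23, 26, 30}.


Two sets are equal iff they have exactly the same elements.
A = {1, 9, 16, 17, 20, 27}
B = {2, 4, 16, 21, 23, 26, 30}
Differences: {1, 2, 4, 9, 17, 20, 21, 23, 26, 27, 30}
A ≠ B

No, A ≠ B


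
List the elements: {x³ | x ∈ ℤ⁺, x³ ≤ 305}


Checking each candidate:
Condition: positive perfect cubes ≤ 305
Result = {1, 8, 27, 64, 125, 216}

{1, 8, 27, 64, 125, 216}


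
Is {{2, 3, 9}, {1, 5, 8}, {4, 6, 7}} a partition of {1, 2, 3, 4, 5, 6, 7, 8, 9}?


A partition requires: (1) non-empty parts, (2) pairwise disjoint, (3) union = U
Parts: {2, 3, 9}, {1, 5, 8}, {4, 6, 7}
Union of parts: {1, 2, 3, 4, 5, 6, 7, 8, 9}
U = {1, 2, 3, 4, 5, 6, 7, 8, 9}
All non-empty? True
Pairwise disjoint? True
Covers U? True

Yes, valid partition


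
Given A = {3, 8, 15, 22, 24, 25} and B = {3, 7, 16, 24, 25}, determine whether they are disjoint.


Disjoint means A ∩ B = ∅.
A ∩ B = {3, 24, 25}
A ∩ B ≠ ∅, so A and B are NOT disjoint.

No, A and B are not disjoint (A ∩ B = {3, 24, 25})


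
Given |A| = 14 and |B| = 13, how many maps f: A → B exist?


Each of |A| = 14 inputs maps to any of |B| = 13 outputs.
# functions = |B|^|A| = 13^14
= 3937376385699289

Number of functions = 3937376385699289


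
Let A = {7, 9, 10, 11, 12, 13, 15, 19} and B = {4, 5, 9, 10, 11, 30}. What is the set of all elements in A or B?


A ∪ B = all elements in A or B (or both)
A = {7, 9, 10, 11, 12, 13, 15, 19}
B = {4, 5, 9, 10, 11, 30}
A ∪ B = {4, 5, 7, 9, 10, 11, 12, 13, 15, 19, 30}

A ∪ B = {4, 5, 7, 9, 10, 11, 12, 13, 15, 19, 30}


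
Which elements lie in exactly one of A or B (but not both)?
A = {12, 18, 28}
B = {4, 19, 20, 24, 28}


A △ B = (A \ B) ∪ (B \ A) = elements in exactly one of A or B
A \ B = {12, 18}
B \ A = {4, 19, 20, 24}
A △ B = {4, 12, 18, 19, 20, 24}

A △ B = {4, 12, 18, 19, 20, 24}


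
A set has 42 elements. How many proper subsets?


Total subsets = 2^n = 2^42 = 4398046511104
Proper subsets exclude the set itself: 2^n - 1
= 4398046511104 - 1
= 4398046511103

Number of proper subsets = 4398046511103


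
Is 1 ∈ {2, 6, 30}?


A = {2, 6, 30}
Checking if 1 is in A
1 is not in A → False

1 ∉ A


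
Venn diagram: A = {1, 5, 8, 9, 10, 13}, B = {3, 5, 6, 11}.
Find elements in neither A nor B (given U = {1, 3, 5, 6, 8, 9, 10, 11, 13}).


A = {1, 5, 8, 9, 10, 13}
B = {3, 5, 6, 11}
Region: in neither A nor B (given U = {1, 3, 5, 6, 8, 9, 10, 11, 13})
Elements: ∅

Elements in neither A nor B (given U = {1, 3, 5, 6, 8, 9, 10, 11, 13}): ∅


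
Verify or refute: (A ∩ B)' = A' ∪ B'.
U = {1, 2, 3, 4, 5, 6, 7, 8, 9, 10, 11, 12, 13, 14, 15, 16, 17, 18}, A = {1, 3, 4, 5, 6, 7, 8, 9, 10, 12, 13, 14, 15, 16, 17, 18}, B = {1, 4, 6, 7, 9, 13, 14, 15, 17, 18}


LHS: A ∩ B = {1, 4, 6, 7, 9, 13, 14, 15, 17, 18}
(A ∩ B)' = U \ (A ∩ B) = {2, 3, 5, 8, 10, 11, 12, 16}
A' = {2, 11}, B' = {2, 3, 5, 8, 10, 11, 12, 16}
Claimed RHS: A' ∪ B' = {2, 3, 5, 8, 10, 11, 12, 16}
Identity is VALID: LHS = RHS = {2, 3, 5, 8, 10, 11, 12, 16} ✓

Identity is valid. (A ∩ B)' = A' ∪ B' = {2, 3, 5, 8, 10, 11, 12, 16}


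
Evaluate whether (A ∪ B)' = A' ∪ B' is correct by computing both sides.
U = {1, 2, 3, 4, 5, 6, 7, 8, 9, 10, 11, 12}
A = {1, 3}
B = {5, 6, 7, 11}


LHS: A ∪ B = {1, 3, 5, 6, 7, 11}
(A ∪ B)' = U \ (A ∪ B) = {2, 4, 8, 9, 10, 12}
A' = {2, 4, 5, 6, 7, 8, 9, 10, 11, 12}, B' = {1, 2, 3, 4, 8, 9, 10, 12}
Claimed RHS: A' ∪ B' = {1, 2, 3, 4, 5, 6, 7, 8, 9, 10, 11, 12}
Identity is INVALID: LHS = {2, 4, 8, 9, 10, 12} but the RHS claimed here equals {1, 2, 3, 4, 5, 6, 7, 8, 9, 10, 11, 12}. The correct form is (A ∪ B)' = A' ∩ B'.

Identity is invalid: (A ∪ B)' = {2, 4, 8, 9, 10, 12} but A' ∪ B' = {1, 2, 3, 4, 5, 6, 7, 8, 9, 10, 11, 12}. The correct De Morgan law is (A ∪ B)' = A' ∩ B'.


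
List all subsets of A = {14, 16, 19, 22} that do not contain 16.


A subset of A that omits 16 is a subset of A \ {16}, so there are 2^(n-1) = 2^3 = 8 of them.
Subsets excluding 16: ∅, {14}, {19}, {22}, {14, 19}, {14, 22}, {19, 22}, {14, 19, 22}

Subsets excluding 16 (8 total): ∅, {14}, {19}, {22}, {14, 19}, {14, 22}, {19, 22}, {14, 19, 22}


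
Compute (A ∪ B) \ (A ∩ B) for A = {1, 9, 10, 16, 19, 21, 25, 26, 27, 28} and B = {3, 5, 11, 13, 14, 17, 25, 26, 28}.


A △ B = (A \ B) ∪ (B \ A) = elements in exactly one of A or B
A \ B = {1, 9, 10, 16, 19, 21, 27}
B \ A = {3, 5, 11, 13, 14, 17}
A △ B = {1, 3, 5, 9, 10, 11, 13, 14, 16, 17, 19, 21, 27}

A △ B = {1, 3, 5, 9, 10, 11, 13, 14, 16, 17, 19, 21, 27}


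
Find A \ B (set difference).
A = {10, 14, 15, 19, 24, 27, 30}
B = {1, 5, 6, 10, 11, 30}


A \ B = elements in A but not in B
A = {10, 14, 15, 19, 24, 27, 30}
B = {1, 5, 6, 10, 11, 30}
Remove from A any elements in B
A \ B = {14, 15, 19, 24, 27}

A \ B = {14, 15, 19, 24, 27}


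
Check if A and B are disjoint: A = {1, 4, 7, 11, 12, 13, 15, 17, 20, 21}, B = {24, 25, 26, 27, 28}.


Disjoint means A ∩ B = ∅.
A ∩ B = ∅
A ∩ B = ∅, so A and B are disjoint.

Yes, A and B are disjoint


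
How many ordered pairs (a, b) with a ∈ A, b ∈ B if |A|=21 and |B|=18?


|A × B| = |A| × |B|
= 21 × 18
= 378

|A × B| = 378


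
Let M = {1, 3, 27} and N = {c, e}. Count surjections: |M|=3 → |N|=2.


n = |M| = 3, k = |N| = 2. Surjections via inclusion-exclusion:
S(n,k) = Σ(-1)^i × C(k,i) × (k-i)^n, i=0 to k
i=0: (-1)^0×C(2,0)×2^3 = 8
i=1: (-1)^1×C(2,1)×1^3 = -2
i=2: (-1)^2×C(2,2)×0^3 = 0
Total = 6

Number of surjections = 6


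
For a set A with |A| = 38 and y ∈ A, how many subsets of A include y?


Subsets of A containing y correspond to subsets of A \ {y}, which has 37 elements.
Count = 2^(n-1) = 2^37
= 137438953472

Number of subsets containing y = 137438953472


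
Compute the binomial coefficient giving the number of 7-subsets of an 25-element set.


C(n,k) = n! / (k!(n-k)!)
C(25,7) = 25! / (7!18!)
= 480700

C(25,7) = 480700


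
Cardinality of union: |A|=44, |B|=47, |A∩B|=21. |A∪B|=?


|A ∪ B| = |A| + |B| - |A ∩ B|
= 44 + 47 - 21
= 70

|A ∪ B| = 70


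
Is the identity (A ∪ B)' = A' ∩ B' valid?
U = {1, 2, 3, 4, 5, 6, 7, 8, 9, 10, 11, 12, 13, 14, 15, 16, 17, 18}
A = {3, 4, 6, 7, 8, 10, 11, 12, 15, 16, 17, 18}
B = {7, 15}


LHS: A ∪ B = {3, 4, 6, 7, 8, 10, 11, 12, 15, 16, 17, 18}
(A ∪ B)' = U \ (A ∪ B) = {1, 2, 5, 9, 13, 14}
A' = {1, 2, 5, 9, 13, 14}, B' = {1, 2, 3, 4, 5, 6, 8, 9, 10, 11, 12, 13, 14, 16, 17, 18}
Claimed RHS: A' ∩ B' = {1, 2, 5, 9, 13, 14}
Identity is VALID: LHS = RHS = {1, 2, 5, 9, 13, 14} ✓

Identity is valid. (A ∪ B)' = A' ∩ B' = {1, 2, 5, 9, 13, 14}


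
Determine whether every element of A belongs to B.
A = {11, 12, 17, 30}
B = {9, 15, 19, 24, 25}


A ⊆ B means every element of A is in B.
Elements in A not in B: {11, 12, 17, 30}
So A ⊄ B.

No, A ⊄ B


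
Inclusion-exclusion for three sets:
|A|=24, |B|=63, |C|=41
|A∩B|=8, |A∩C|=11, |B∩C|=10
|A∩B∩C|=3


|A∪B∪C| = |A|+|B|+|C| - |A∩B|-|A∩C|-|B∩C| + |A∩B∩C|
= 24+63+41 - 8-11-10 + 3
= 128 - 29 + 3
= 102

|A ∪ B ∪ C| = 102


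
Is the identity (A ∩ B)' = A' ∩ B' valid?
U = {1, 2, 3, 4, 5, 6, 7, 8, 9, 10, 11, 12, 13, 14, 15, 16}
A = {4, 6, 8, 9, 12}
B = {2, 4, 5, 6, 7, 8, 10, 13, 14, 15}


LHS: A ∩ B = {4, 6, 8}
(A ∩ B)' = U \ (A ∩ B) = {1, 2, 3, 5, 7, 9, 10, 11, 12, 13, 14, 15, 16}
A' = {1, 2, 3, 5, 7, 10, 11, 13, 14, 15, 16}, B' = {1, 3, 9, 11, 12, 16}
Claimed RHS: A' ∩ B' = {1, 3, 11, 16}
Identity is INVALID: LHS = {1, 2, 3, 5, 7, 9, 10, 11, 12, 13, 14, 15, 16} but the RHS claimed here equals {1, 3, 11, 16}. The correct form is (A ∩ B)' = A' ∪ B'.

Identity is invalid: (A ∩ B)' = {1, 2, 3, 5, 7, 9, 10, 11, 12, 13, 14, 15, 16} but A' ∩ B' = {1, 3, 11, 16}. The correct De Morgan law is (A ∩ B)' = A' ∪ B'.


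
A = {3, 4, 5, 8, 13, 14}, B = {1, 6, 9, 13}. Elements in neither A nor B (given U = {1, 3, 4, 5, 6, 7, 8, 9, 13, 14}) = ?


A = {3, 4, 5, 8, 13, 14}
B = {1, 6, 9, 13}
Region: in neither A nor B (given U = {1, 3, 4, 5, 6, 7, 8, 9, 13, 14})
Elements: {7}

Elements in neither A nor B (given U = {1, 3, 4, 5, 6, 7, 8, 9, 13, 14}): {7}


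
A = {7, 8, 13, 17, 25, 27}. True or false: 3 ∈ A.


A = {7, 8, 13, 17, 25, 27}
Checking if 3 is in A
3 is not in A → False

3 ∉ A


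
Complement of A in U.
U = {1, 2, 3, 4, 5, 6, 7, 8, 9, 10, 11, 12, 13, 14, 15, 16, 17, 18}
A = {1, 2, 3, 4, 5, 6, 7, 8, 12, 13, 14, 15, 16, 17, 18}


Aᶜ = U \ A = elements in U but not in A
U = {1, 2, 3, 4, 5, 6, 7, 8, 9, 10, 11, 12, 13, 14, 15, 16, 17, 18}
A = {1, 2, 3, 4, 5, 6, 7, 8, 12, 13, 14, 15, 16, 17, 18}
Aᶜ = {9, 10, 11}

Aᶜ = {9, 10, 11}


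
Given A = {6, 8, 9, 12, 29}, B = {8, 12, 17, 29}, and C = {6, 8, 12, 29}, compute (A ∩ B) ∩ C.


A ∩ B = {8, 12, 29}
(A ∩ B) ∩ C = {8, 12, 29}

A ∩ B ∩ C = {8, 12, 29}


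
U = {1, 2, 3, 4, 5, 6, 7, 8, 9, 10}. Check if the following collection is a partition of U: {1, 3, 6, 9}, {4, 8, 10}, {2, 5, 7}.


A partition requires: (1) non-empty parts, (2) pairwise disjoint, (3) union = U
Parts: {1, 3, 6, 9}, {4, 8, 10}, {2, 5, 7}
Union of parts: {1, 2, 3, 4, 5, 6, 7, 8, 9, 10}
U = {1, 2, 3, 4, 5, 6, 7, 8, 9, 10}
All non-empty? True
Pairwise disjoint? True
Covers U? True

Yes, valid partition


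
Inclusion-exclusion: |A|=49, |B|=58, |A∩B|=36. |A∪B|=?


|A ∪ B| = |A| + |B| - |A ∩ B|
= 49 + 58 - 36
= 71

|A ∪ B| = 71


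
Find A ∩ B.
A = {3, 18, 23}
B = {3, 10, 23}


A ∩ B = elements in both A and B
A = {3, 18, 23}
B = {3, 10, 23}
A ∩ B = {3, 23}

A ∩ B = {3, 23}


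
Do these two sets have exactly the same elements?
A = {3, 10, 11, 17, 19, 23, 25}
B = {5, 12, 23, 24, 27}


Two sets are equal iff they have exactly the same elements.
A = {3, 10, 11, 17, 19, 23, 25}
B = {5, 12, 23, 24, 27}
Differences: {3, 5, 10, 11, 12, 17, 19, 24, 25, 27}
A ≠ B

No, A ≠ B


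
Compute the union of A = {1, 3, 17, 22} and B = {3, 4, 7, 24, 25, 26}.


A ∪ B = all elements in A or B (or both)
A = {1, 3, 17, 22}
B = {3, 4, 7, 24, 25, 26}
A ∪ B = {1, 3, 4, 7, 17, 22, 24, 25, 26}

A ∪ B = {1, 3, 4, 7, 17, 22, 24, 25, 26}


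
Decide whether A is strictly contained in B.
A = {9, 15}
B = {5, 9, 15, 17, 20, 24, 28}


A ⊂ B requires: A ⊆ B AND A ≠ B.
A ⊆ B? Yes
A = B? No
A ⊂ B: Yes (A is a proper subset of B)

Yes, A ⊂ B


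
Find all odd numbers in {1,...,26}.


Checking each candidate:
Condition: odd numbers in {1,...,26}
Result = {1, 3, 5, 7, 9, 11, 13, 15, 17, 19, 21, 23, 25}

{1, 3, 5, 7, 9, 11, 13, 15, 17, 19, 21, 23, 25}


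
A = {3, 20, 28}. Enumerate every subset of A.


|A| = 3, so |P(A)| = 2^3 = 8
Enumerate subsets by cardinality (0 to 3):
∅, {3}, {20}, {28}, {3, 20}, {3, 28}, {20, 28}, {3, 20, 28}

P(A) has 8 subsets: ∅, {3}, {20}, {28}, {3, 20}, {3, 28}, {20, 28}, {3, 20, 28}


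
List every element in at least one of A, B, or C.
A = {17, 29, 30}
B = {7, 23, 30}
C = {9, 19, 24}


A ∪ B = {7, 17, 23, 29, 30}
(A ∪ B) ∪ C = {7, 9, 17, 19, 23, 24, 29, 30}

A ∪ B ∪ C = {7, 9, 17, 19, 23, 24, 29, 30}


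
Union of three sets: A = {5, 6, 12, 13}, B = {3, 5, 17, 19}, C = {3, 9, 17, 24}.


A ∪ B = {3, 5, 6, 12, 13, 17, 19}
(A ∪ B) ∪ C = {3, 5, 6, 9, 12, 13, 17, 19, 24}

A ∪ B ∪ C = {3, 5, 6, 9, 12, 13, 17, 19, 24}


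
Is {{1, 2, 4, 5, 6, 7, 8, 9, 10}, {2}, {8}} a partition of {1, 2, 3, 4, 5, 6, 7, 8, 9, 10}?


A partition requires: (1) non-empty parts, (2) pairwise disjoint, (3) union = U
Parts: {1, 2, 4, 5, 6, 7, 8, 9, 10}, {2}, {8}
Union of parts: {1, 2, 4, 5, 6, 7, 8, 9, 10}
U = {1, 2, 3, 4, 5, 6, 7, 8, 9, 10}
All non-empty? True
Pairwise disjoint? False
Covers U? False

No, not a valid partition


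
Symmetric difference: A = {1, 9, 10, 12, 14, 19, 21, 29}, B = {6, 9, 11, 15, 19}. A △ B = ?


A △ B = (A \ B) ∪ (B \ A) = elements in exactly one of A or B
A \ B = {1, 10, 12, 14, 21, 29}
B \ A = {6, 11, 15}
A △ B = {1, 6, 10, 11, 12, 14, 15, 21, 29}

A △ B = {1, 6, 10, 11, 12, 14, 15, 21, 29}


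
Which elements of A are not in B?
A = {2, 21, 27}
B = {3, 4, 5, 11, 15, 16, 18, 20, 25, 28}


A \ B = elements in A but not in B
A = {2, 21, 27}
B = {3, 4, 5, 11, 15, 16, 18, 20, 25, 28}
Remove from A any elements in B
A \ B = {2, 21, 27}

A \ B = {2, 21, 27}


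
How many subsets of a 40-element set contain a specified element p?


Subsets of A containing p correspond to subsets of A \ {p}, which has 39 elements.
Count = 2^(n-1) = 2^39
= 549755813888

Number of subsets containing p = 549755813888


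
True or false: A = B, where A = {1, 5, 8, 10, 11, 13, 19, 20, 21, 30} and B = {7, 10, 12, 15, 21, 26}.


Two sets are equal iff they have exactly the same elements.
A = {1, 5, 8, 10, 11, 13, 19, 20, 21, 30}
B = {7, 10, 12, 15, 21, 26}
Differences: {1, 5, 7, 8, 11, 12, 13, 15, 19, 20, 26, 30}
A ≠ B

No, A ≠ B


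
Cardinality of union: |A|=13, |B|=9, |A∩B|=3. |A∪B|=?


|A ∪ B| = |A| + |B| - |A ∩ B|
= 13 + 9 - 3
= 19

|A ∪ B| = 19


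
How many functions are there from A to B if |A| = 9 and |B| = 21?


Each of |A| = 9 inputs maps to any of |B| = 21 outputs.
# functions = |B|^|A| = 21^9
= 794280046581

Number of functions = 794280046581


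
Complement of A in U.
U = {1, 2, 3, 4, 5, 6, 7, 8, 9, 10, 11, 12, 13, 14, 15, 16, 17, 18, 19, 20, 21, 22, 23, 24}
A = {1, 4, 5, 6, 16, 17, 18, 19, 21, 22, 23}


Aᶜ = U \ A = elements in U but not in A
U = {1, 2, 3, 4, 5, 6, 7, 8, 9, 10, 11, 12, 13, 14, 15, 16, 17, 18, 19, 20, 21, 22, 23, 24}
A = {1, 4, 5, 6, 16, 17, 18, 19, 21, 22, 23}
Aᶜ = {2, 3, 7, 8, 9, 10, 11, 12, 13, 14, 15, 20, 24}

Aᶜ = {2, 3, 7, 8, 9, 10, 11, 12, 13, 14, 15, 20, 24}


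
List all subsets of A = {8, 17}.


|A| = 2, so |P(A)| = 2^2 = 4
Enumerate subsets by cardinality (0 to 2):
∅, {8}, {17}, {8, 17}

P(A) has 4 subsets: ∅, {8}, {17}, {8, 17}


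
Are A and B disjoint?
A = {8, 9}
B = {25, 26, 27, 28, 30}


Disjoint means A ∩ B = ∅.
A ∩ B = ∅
A ∩ B = ∅, so A and B are disjoint.

Yes, A and B are disjoint


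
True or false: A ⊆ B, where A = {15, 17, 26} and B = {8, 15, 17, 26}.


A ⊆ B means every element of A is in B.
All elements of A are in B.
So A ⊆ B.

Yes, A ⊆ B


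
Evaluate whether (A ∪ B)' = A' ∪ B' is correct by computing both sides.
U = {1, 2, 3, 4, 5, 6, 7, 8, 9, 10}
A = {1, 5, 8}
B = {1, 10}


LHS: A ∪ B = {1, 5, 8, 10}
(A ∪ B)' = U \ (A ∪ B) = {2, 3, 4, 6, 7, 9}
A' = {2, 3, 4, 6, 7, 9, 10}, B' = {2, 3, 4, 5, 6, 7, 8, 9}
Claimed RHS: A' ∪ B' = {2, 3, 4, 5, 6, 7, 8, 9, 10}
Identity is INVALID: LHS = {2, 3, 4, 6, 7, 9} but the RHS claimed here equals {2, 3, 4, 5, 6, 7, 8, 9, 10}. The correct form is (A ∪ B)' = A' ∩ B'.

Identity is invalid: (A ∪ B)' = {2, 3, 4, 6, 7, 9} but A' ∪ B' = {2, 3, 4, 5, 6, 7, 8, 9, 10}. The correct De Morgan law is (A ∪ B)' = A' ∩ B'.


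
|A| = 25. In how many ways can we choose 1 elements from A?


C(n,k) = n! / (k!(n-k)!)
C(25,1) = 25! / (1!24!)
= 25

C(25,1) = 25


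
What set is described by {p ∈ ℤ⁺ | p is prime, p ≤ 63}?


Checking each candidate:
Condition: primes ≤ 63
Result = {2, 3, 5, 7, 11, 13, 17, 19, 23, 29, 31, 37, 41, 43, 47, 53, 59, 61}

{2, 3, 5, 7, 11, 13, 17, 19, 23, 29, 31, 37, 41, 43, 47, 53, 59, 61}


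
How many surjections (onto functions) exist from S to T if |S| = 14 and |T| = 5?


n = |S| = 14, k = |T| = 5. Surjections via inclusion-exclusion:
S(n,k) = Σ(-1)^i × C(k,i) × (k-i)^n, i=0 to k
i=0: (-1)^0×C(5,0)×5^14 = 6103515625
i=1: (-1)^1×C(5,1)×4^14 = -1342177280
i=2: (-1)^2×C(5,2)×3^14 = 47829690
i=3: (-1)^3×C(5,3)×2^14 = -163840
i=4: (-1)^4×C(5,4)×1^14 = 5
i=5: (-1)^5×C(5,5)×0^14 = 0
Total = 4809004200

Number of surjections = 4809004200


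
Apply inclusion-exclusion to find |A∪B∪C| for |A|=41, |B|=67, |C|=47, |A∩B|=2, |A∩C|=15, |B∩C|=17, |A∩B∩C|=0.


|A∪B∪C| = |A|+|B|+|C| - |A∩B|-|A∩C|-|B∩C| + |A∩B∩C|
= 41+67+47 - 2-15-17 + 0
= 155 - 34 + 0
= 121

|A ∪ B ∪ C| = 121


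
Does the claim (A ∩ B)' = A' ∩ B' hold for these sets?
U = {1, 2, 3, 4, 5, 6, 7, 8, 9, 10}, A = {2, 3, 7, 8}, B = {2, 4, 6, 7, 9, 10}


LHS: A ∩ B = {2, 7}
(A ∩ B)' = U \ (A ∩ B) = {1, 3, 4, 5, 6, 8, 9, 10}
A' = {1, 4, 5, 6, 9, 10}, B' = {1, 3, 5, 8}
Claimed RHS: A' ∩ B' = {1, 5}
Identity is INVALID: LHS = {1, 3, 4, 5, 6, 8, 9, 10} but the RHS claimed here equals {1, 5}. The correct form is (A ∩ B)' = A' ∪ B'.

Identity is invalid: (A ∩ B)' = {1, 3, 4, 5, 6, 8, 9, 10} but A' ∩ B' = {1, 5}. The correct De Morgan law is (A ∩ B)' = A' ∪ B'.


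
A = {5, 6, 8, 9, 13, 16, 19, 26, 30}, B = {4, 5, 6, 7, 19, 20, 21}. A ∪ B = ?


A ∪ B = all elements in A or B (or both)
A = {5, 6, 8, 9, 13, 16, 19, 26, 30}
B = {4, 5, 6, 7, 19, 20, 21}
A ∪ B = {4, 5, 6, 7, 8, 9, 13, 16, 19, 20, 21, 26, 30}

A ∪ B = {4, 5, 6, 7, 8, 9, 13, 16, 19, 20, 21, 26, 30}


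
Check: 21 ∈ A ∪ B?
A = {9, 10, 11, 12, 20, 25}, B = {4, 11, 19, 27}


A = {9, 10, 11, 12, 20, 25}, B = {4, 11, 19, 27}
A ∪ B = all elements in A or B
A ∪ B = {4, 9, 10, 11, 12, 19, 20, 25, 27}
Checking if 21 ∈ A ∪ B
21 is not in A ∪ B → False

21 ∉ A ∪ B


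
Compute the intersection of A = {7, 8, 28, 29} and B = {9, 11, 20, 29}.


A ∩ B = elements in both A and B
A = {7, 8, 28, 29}
B = {9, 11, 20, 29}
A ∩ B = {29}

A ∩ B = {29}


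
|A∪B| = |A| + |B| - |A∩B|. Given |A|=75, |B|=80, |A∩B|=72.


|A ∪ B| = |A| + |B| - |A ∩ B|
= 75 + 80 - 72
= 83

|A ∪ B| = 83


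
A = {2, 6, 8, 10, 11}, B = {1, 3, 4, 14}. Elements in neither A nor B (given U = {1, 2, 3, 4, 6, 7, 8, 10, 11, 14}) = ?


A = {2, 6, 8, 10, 11}
B = {1, 3, 4, 14}
Region: in neither A nor B (given U = {1, 2, 3, 4, 6, 7, 8, 10, 11, 14})
Elements: {7}

Elements in neither A nor B (given U = {1, 2, 3, 4, 6, 7, 8, 10, 11, 14}): {7}


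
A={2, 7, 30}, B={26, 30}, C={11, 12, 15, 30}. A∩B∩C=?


A ∩ B = {30}
(A ∩ B) ∩ C = {30}

A ∩ B ∩ C = {30}


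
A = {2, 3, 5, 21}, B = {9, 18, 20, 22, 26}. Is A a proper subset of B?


A ⊂ B requires: A ⊆ B AND A ≠ B.
A ⊆ B? No
A ⊄ B, so A is not a proper subset.

No, A is not a proper subset of B


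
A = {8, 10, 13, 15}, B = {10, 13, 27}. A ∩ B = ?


A ∩ B = elements in both A and B
A = {8, 10, 13, 15}
B = {10, 13, 27}
A ∩ B = {10, 13}

A ∩ B = {10, 13}


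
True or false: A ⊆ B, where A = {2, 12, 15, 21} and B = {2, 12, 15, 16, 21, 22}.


A ⊆ B means every element of A is in B.
All elements of A are in B.
So A ⊆ B.

Yes, A ⊆ B


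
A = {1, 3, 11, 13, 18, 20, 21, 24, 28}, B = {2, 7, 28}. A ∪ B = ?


A ∪ B = all elements in A or B (or both)
A = {1, 3, 11, 13, 18, 20, 21, 24, 28}
B = {2, 7, 28}
A ∪ B = {1, 2, 3, 7, 11, 13, 18, 20, 21, 24, 28}

A ∪ B = {1, 2, 3, 7, 11, 13, 18, 20, 21, 24, 28}


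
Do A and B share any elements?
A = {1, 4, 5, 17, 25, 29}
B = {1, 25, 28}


Disjoint means A ∩ B = ∅.
A ∩ B = {1, 25}
A ∩ B ≠ ∅, so A and B are NOT disjoint.

Yes — A and B share the element(s) of A ∩ B = {1, 25}, so they are not disjoint


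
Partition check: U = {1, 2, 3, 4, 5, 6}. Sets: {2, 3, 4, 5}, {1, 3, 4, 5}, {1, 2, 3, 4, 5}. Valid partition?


A partition requires: (1) non-empty parts, (2) pairwise disjoint, (3) union = U
Parts: {2, 3, 4, 5}, {1, 3, 4, 5}, {1, 2, 3, 4, 5}
Union of parts: {1, 2, 3, 4, 5}
U = {1, 2, 3, 4, 5, 6}
All non-empty? True
Pairwise disjoint? False
Covers U? False

No, not a valid partition


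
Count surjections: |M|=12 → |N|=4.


n = |M| = 12, k = |N| = 4. Surjections via inclusion-exclusion:
S(n,k) = Σ(-1)^i × C(k,i) × (k-i)^n, i=0 to k
i=0: (-1)^0×C(4,0)×4^12 = 16777216
i=1: (-1)^1×C(4,1)×3^12 = -2125764
i=2: (-1)^2×C(4,2)×2^12 = 24576
i=3: (-1)^3×C(4,3)×1^12 = -4
i=4: (-1)^4×C(4,4)×0^12 = 0
Total = 14676024

Number of surjections = 14676024


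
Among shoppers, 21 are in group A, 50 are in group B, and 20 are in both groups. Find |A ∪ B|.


|A ∪ B| = |A| + |B| - |A ∩ B|
= 21 + 50 - 20
= 51

|A ∪ B| = 51


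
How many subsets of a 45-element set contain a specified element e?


Subsets of A containing e correspond to subsets of A \ {e}, which has 44 elements.
Count = 2^(n-1) = 2^44
= 17592186044416

Number of subsets containing e = 17592186044416


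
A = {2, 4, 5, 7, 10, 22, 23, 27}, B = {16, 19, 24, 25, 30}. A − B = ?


A \ B = elements in A but not in B
A = {2, 4, 5, 7, 10, 22, 23, 27}
B = {16, 19, 24, 25, 30}
Remove from A any elements in B
A \ B = {2, 4, 5, 7, 10, 22, 23, 27}

A \ B = {2, 4, 5, 7, 10, 22, 23, 27}


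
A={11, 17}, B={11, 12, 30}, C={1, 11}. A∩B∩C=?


A ∩ B = {11}
(A ∩ B) ∩ C = {11}

A ∩ B ∩ C = {11}


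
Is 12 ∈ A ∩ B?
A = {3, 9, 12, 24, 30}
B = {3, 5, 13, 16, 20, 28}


A = {3, 9, 12, 24, 30}, B = {3, 5, 13, 16, 20, 28}
A ∩ B = elements in both A and B
A ∩ B = {3}
Checking if 12 ∈ A ∩ B
12 is not in A ∩ B → False

12 ∉ A ∩ B


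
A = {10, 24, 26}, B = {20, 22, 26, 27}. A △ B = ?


A △ B = (A \ B) ∪ (B \ A) = elements in exactly one of A or B
A \ B = {10, 24}
B \ A = {20, 22, 27}
A △ B = {10, 20, 22, 24, 27}

A △ B = {10, 20, 22, 24, 27}


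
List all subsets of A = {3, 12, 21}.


|A| = 3, so |P(A)| = 2^3 = 8
Enumerate subsets by cardinality (0 to 3):
∅, {3}, {12}, {21}, {3, 12}, {3, 21}, {12, 21}, {3, 12, 21}

P(A) has 8 subsets: ∅, {3}, {12}, {21}, {3, 12}, {3, 21}, {12, 21}, {3, 12, 21}


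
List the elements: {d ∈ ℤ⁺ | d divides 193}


Checking each candidate:
Condition: positive divisors of 193
Result = {1, 193}

{1, 193}


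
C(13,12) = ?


C(n,k) = n! / (k!(n-k)!)
C(13,12) = 13! / (12!1!)
= 13

C(13,12) = 13
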